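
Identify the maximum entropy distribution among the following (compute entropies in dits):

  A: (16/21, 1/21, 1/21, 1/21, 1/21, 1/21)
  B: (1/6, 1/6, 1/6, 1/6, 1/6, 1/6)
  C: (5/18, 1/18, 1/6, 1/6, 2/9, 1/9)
B

For a discrete distribution over n outcomes, entropy is maximized by the uniform distribution.

Computing entropies:
H(A) = 0.4048 dits
H(B) = 0.7782 dits
H(C) = 0.7348 dits

The uniform distribution (where all probabilities equal 1/6) achieves the maximum entropy of log_10(6) = 0.7782 dits.

Distribution B has the highest entropy.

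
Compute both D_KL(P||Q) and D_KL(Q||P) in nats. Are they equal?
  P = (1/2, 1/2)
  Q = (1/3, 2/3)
D_KL(P||Q) = 0.0589, D_KL(Q||P) = 0.0566

KL divergence is not symmetric: D_KL(P||Q) ≠ D_KL(Q||P) in general.

D_KL(P||Q) = 0.0589 nats
D_KL(Q||P) = 0.0566 nats

No, they are not equal!

This asymmetry is why KL divergence is not a true distance metric.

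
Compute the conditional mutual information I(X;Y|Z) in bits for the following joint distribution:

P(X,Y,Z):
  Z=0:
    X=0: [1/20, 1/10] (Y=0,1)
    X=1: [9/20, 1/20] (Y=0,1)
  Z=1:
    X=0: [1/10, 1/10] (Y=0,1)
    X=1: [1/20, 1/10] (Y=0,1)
0.1414 bits

Conditional mutual information: I(X;Y|Z) = H(X|Z) + H(Y|Z) - H(X,Y|Z)

H(Z) = 0.9341
H(X,Z) = 1.7855 → H(X|Z) = 0.8514
H(Y,Z) = 1.7855 → H(Y|Z) = 0.8514
H(X,Y,Z) = 2.4955 → H(X,Y|Z) = 1.5614

I(X;Y|Z) = 0.8514 + 0.8514 - 1.5614 = 0.1414 bits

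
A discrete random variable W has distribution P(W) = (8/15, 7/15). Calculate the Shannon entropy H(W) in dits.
0.3001 dits

Shannon entropy is H(X) = -Σ p(x) log p(x).

For P = (8/15, 7/15):
H = -8/15 × log_10(8/15) -7/15 × log_10(7/15)
H = 0.3001 dits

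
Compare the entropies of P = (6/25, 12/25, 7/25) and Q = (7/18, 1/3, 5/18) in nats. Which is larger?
Q

Computing entropies in nats:
H(P) = 1.0512
H(Q) = 1.0893

Distribution Q has higher entropy.

Intuition: The distribution closer to uniform (more spread out) has higher entropy.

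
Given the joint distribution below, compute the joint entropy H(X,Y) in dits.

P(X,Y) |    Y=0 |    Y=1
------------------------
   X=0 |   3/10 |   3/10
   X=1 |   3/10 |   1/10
0.5706 dits

Joint entropy is H(X,Y) = -Σ_{x,y} p(x,y) log p(x,y).

Summing over all non-zero entries:
H(X,Y) = -[3/10·log_10(3/10) + 3/10·log_10(3/10) + 3/10·log_10(3/10) + 1/10·log_10(1/10)]
H(X,Y) = 0.5706 dits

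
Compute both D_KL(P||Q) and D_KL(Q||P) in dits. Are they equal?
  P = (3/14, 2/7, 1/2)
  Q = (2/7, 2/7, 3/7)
D_KL(P||Q) = 0.0067, D_KL(Q||P) = 0.0070

KL divergence is not symmetric: D_KL(P||Q) ≠ D_KL(Q||P) in general.

D_KL(P||Q) = 0.0067 dits
D_KL(Q||P) = 0.0070 dits

No, they are not equal!

This asymmetry is why KL divergence is not a true distance metric.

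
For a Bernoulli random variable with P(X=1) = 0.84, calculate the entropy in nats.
0.4397 nats

The binary entropy function is:
H(p) = -p log(p) - (1-p) log(1-p)

H(0.84) = -0.84 × log_e(0.84) - 0.16 × log_e(0.16)
H(0.84) = 0.4397 nats

Note: Binary entropy is maximized at p=0.5 (H=1 bit) and minimized at p=0 or p=1 (H=0).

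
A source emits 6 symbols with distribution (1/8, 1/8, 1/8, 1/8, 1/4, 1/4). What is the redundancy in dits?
0.0256 dits

Redundancy measures how far a source is from maximum entropy:
R = H_max - H(X)

Maximum entropy for 6 symbols: H_max = log_10(6) = 0.7782 dits
Actual entropy: H(X) = 0.7526 dits
Redundancy: R = 0.7782 - 0.7526 = 0.0256 dits

This redundancy represents potential for compression: the source could be compressed by 0.0256 dits per symbol.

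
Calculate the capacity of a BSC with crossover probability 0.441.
0.0101 bits

For a binary symmetric channel (BSC) with error probability p:
Capacity C = 1 - H(p) bits per symbol

where H(p) = -p log₂(p) - (1-p) log₂(1-p) is the binary entropy function.

H(0.441) = 0.9899 bits
C = 1 - 0.9899 = 0.0101 bits per symbol

This means we can reliably transmit up to 0.0101 bits of information per channel use.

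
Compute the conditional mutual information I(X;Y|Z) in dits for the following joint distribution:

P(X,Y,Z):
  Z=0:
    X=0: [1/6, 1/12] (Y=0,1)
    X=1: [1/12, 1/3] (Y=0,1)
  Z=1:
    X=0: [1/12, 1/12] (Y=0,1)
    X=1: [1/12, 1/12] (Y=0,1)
0.0319 dits

Conditional mutual information: I(X;Y|Z) = H(X|Z) + H(Y|Z) - H(X,Y|Z)

H(Z) = 0.2764
H(X,Z) = 0.5683 → H(X|Z) = 0.2919
H(Y,Z) = 0.5683 → H(Y|Z) = 0.2919
H(X,Y,Z) = 0.8283 → H(X,Y|Z) = 0.5519

I(X;Y|Z) = 0.2919 + 0.2919 - 0.5519 = 0.0319 dits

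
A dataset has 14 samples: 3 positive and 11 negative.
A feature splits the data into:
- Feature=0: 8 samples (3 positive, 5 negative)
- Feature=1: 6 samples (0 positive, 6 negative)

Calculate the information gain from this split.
0.2042 bits

Information Gain = H(Y) - H(Y|Feature)

Before split:
P(positive) = 3/14 = 0.2143
H(Y) = 0.7496 bits

After split:
Feature=0: H = 0.9544 bits (weight = 8/14)
Feature=1: H = 0.0000 bits (weight = 6/14)
H(Y|Feature) = (8/14)×0.9544 + (6/14)×0.0000 = 0.5454 bits

Information Gain = 0.7496 - 0.5454 = 0.2042 bits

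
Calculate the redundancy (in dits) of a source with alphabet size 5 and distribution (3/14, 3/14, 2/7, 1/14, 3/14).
0.0316 dits

Redundancy measures how far a source is from maximum entropy:
R = H_max - H(X)

Maximum entropy for 5 symbols: H_max = log_10(5) = 0.6990 dits
Actual entropy: H(X) = 0.6674 dits
Redundancy: R = 0.6990 - 0.6674 = 0.0316 dits

This redundancy represents potential for compression: the source could be compressed by 0.0316 dits per symbol.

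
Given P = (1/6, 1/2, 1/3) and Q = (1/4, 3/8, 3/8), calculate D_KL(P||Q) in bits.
0.0534 bits

KL divergence: D_KL(P||Q) = Σ p(x) log(p(x)/q(x))

Computing term by term:
  x=0: 1/6 × log_2[(1/6)/(1/4)] = 1/6 × -0.5850 = -0.0975
  x=1: 1/2 × log_2[(1/2)/(3/8)] = 1/2 × 0.4150 = 0.2075
  x=2: 1/3 × log_2[(1/3)/(3/8)] = 1/3 × -0.1699 = -0.0566

D_KL(P||Q) = 0.0534 bits

Note: KL divergence is always non-negative and equals 0 iff P = Q.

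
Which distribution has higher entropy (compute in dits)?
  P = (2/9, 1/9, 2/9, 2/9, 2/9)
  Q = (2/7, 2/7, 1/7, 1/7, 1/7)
P

Computing entropies in dits:
H(P) = 0.6867
H(Q) = 0.6731

Distribution P has higher entropy.

Intuition: The distribution closer to uniform (more spread out) has higher entropy.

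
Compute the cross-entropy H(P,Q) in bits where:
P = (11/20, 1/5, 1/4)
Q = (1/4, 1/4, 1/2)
1.7500 bits

Cross-entropy: H(P,Q) = -Σ p(x) log q(x)

Alternatively: H(P,Q) = H(P) + D_KL(P||Q)
H(P) = 1.4388 bits
D_KL(P||Q) = 0.3112 bits

H(P,Q) = 1.4388 + 0.3112 = 1.7500 bits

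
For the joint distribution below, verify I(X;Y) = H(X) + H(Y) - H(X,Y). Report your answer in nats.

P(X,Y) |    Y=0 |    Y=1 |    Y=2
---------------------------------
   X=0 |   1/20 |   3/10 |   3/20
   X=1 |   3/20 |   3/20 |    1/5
I(X;Y) = 0.0552 nats

Mutual information has multiple equivalent forms:
- I(X;Y) = H(X) - H(X|Y)
- I(X;Y) = H(Y) - H(Y|X)
- I(X;Y) = H(X) + H(Y) - H(X,Y)

Computing all quantities:
H(X) = 0.6931, H(Y) = 1.0487, H(X,Y) = 1.6866
H(X|Y) = 0.6379, H(Y|X) = 0.9934

Verification:
H(X) - H(X|Y) = 0.6931 - 0.6379 = 0.0552
H(Y) - H(Y|X) = 1.0487 - 0.9934 = 0.0552
H(X) + H(Y) - H(X,Y) = 0.6931 + 1.0487 - 1.6866 = 0.0552

All forms give I(X;Y) = 0.0552 nats. ✓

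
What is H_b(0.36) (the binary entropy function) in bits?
0.9427 bits

The binary entropy function is:
H(p) = -p log(p) - (1-p) log(1-p)

H(0.36) = -0.36 × log_2(0.36) - 0.64 × log_2(0.64)
H(0.36) = 0.9427 bits

Note: Binary entropy is maximized at p=0.5 (H=1 bit) and minimized at p=0 or p=1 (H=0).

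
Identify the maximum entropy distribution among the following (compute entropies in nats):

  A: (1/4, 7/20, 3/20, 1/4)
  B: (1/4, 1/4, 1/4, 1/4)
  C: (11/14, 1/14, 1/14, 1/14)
B

For a discrete distribution over n outcomes, entropy is maximized by the uniform distribution.

Computing entropies:
H(A) = 1.3452 nats
H(B) = 1.3863 nats
H(C) = 0.7550 nats

The uniform distribution (where all probabilities equal 1/4) achieves the maximum entropy of log_e(4) = 1.3863 nats.

Distribution B has the highest entropy.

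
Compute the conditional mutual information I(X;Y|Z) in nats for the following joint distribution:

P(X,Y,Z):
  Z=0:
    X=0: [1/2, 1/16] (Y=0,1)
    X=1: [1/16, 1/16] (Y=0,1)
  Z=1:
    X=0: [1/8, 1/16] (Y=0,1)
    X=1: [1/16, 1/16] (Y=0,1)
0.0474 nats

Conditional mutual information: I(X;Y|Z) = H(X|Z) + H(Y|Z) - H(X,Y|Z)

H(Z) = 0.6211
H(X,Z) = 1.1574 → H(X|Z) = 0.5363
H(Y,Z) = 1.1574 → H(Y|Z) = 0.5363
H(X,Y,Z) = 1.6462 → H(X,Y|Z) = 1.0251

I(X;Y|Z) = 0.5363 + 0.5363 - 1.0251 = 0.0474 nats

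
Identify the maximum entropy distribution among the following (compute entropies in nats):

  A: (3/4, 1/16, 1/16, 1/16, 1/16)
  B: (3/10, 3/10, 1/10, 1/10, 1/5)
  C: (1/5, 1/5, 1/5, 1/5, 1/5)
C

For a discrete distribution over n outcomes, entropy is maximized by the uniform distribution.

Computing entropies:
H(A) = 0.9089 nats
H(B) = 1.5048 nats
H(C) = 1.6094 nats

The uniform distribution (where all probabilities equal 1/5) achieves the maximum entropy of log_e(5) = 1.6094 nats.

Distribution C has the highest entropy.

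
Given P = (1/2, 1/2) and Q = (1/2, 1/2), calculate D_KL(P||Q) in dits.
0.0000 dits

KL divergence: D_KL(P||Q) = Σ p(x) log(p(x)/q(x))

Computing term by term:
  x=0: 1/2 × log_10[(1/2)/(1/2)] = 1/2 × 0.0000 = 0.0000
  x=1: 1/2 × log_10[(1/2)/(1/2)] = 1/2 × 0.0000 = 0.0000

D_KL(P||Q) = 0.0000 dits

Note: KL divergence is always non-negative and equals 0 iff P = Q.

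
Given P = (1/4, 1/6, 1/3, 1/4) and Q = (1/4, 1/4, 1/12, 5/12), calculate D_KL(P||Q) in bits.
0.3849 bits

KL divergence: D_KL(P||Q) = Σ p(x) log(p(x)/q(x))

Computing term by term:
  x=0: 1/4 × log_2[(1/4)/(1/4)] = 1/4 × 0.0000 = 0.0000
  x=1: 1/6 × log_2[(1/6)/(1/4)] = 1/6 × -0.5850 = -0.0975
  x=2: 1/3 × log_2[(1/3)/(1/12)] = 1/3 × 2.0000 = 0.6667
  x=3: 1/4 × log_2[(1/4)/(5/12)] = 1/4 × -0.7370 = -0.1842

D_KL(P||Q) = 0.3849 bits

Note: KL divergence is always non-negative and equals 0 iff P = Q.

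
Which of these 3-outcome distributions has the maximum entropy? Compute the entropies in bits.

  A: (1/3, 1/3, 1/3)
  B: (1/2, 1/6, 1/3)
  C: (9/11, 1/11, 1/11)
A

For a discrete distribution over n outcomes, entropy is maximized by the uniform distribution.

Computing entropies:
H(A) = 1.5850 bits
H(B) = 1.4591 bits
H(C) = 0.8659 bits

The uniform distribution (where all probabilities equal 1/3) achieves the maximum entropy of log_2(3) = 1.5850 bits.

Distribution A has the highest entropy.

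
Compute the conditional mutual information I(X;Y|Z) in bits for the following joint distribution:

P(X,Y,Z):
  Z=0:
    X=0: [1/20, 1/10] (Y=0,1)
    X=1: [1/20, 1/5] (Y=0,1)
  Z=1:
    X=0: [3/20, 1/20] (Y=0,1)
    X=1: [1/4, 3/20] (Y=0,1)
0.0132 bits

Conditional mutual information: I(X;Y|Z) = H(X|Z) + H(Y|Z) - H(X,Y|Z)

H(Z) = 0.9710
H(X,Z) = 1.9037 → H(X|Z) = 0.9328
H(Y,Z) = 1.8464 → H(Y|Z) = 0.8755
H(X,Y,Z) = 2.7660 → H(X,Y|Z) = 1.7950

I(X;Y|Z) = 0.9328 + 0.8755 - 1.7950 = 0.0132 bits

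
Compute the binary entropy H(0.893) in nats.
0.3402 nats

The binary entropy function is:
H(p) = -p log(p) - (1-p) log(1-p)

H(0.893) = -0.893 × log_e(0.893) - 0.107 × log_e(0.107)
H(0.893) = 0.3402 nats

Note: Binary entropy is maximized at p=0.5 (H=1 bit) and minimized at p=0 or p=1 (H=0).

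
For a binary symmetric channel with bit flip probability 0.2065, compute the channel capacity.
0.2653 bits

For a binary symmetric channel (BSC) with error probability p:
Capacity C = 1 - H(p) bits per symbol

where H(p) = -p log₂(p) - (1-p) log₂(1-p) is the binary entropy function.

H(0.2065) = 0.7347 bits
C = 1 - 0.7347 = 0.2653 bits per symbol

This means we can reliably transmit up to 0.2653 bits of information per channel use.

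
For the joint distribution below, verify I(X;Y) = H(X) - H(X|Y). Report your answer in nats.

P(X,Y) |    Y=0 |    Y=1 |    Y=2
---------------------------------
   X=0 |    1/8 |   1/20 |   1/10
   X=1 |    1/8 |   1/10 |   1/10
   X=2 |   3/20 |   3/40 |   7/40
I(X;Y) = 0.0125 nats

Mutual information has multiple equivalent forms:
- I(X;Y) = H(X) - H(X|Y)
- I(X;Y) = H(Y) - H(Y|X)
- I(X;Y) = H(X) + H(Y) - H(X,Y)

Computing all quantities:
H(X) = 1.0868, H(Y) = 1.0699, H(X,Y) = 2.1443
H(X|Y) = 1.0743, H(Y|X) = 1.0575

Verification:
H(X) - H(X|Y) = 1.0868 - 1.0743 = 0.0125
H(Y) - H(Y|X) = 1.0699 - 1.0575 = 0.0125
H(X) + H(Y) - H(X,Y) = 1.0868 + 1.0699 - 2.1443 = 0.0125

All forms give I(X;Y) = 0.0125 nats. ✓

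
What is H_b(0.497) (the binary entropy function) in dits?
0.3010 dits

The binary entropy function is:
H(p) = -p log(p) - (1-p) log(1-p)

H(0.497) = -0.497 × log_10(0.497) - 0.503 × log_10(0.503)
H(0.497) = 0.3010 dits

Note: Binary entropy is maximized at p=0.5 (H=1 bit) and minimized at p=0 or p=1 (H=0).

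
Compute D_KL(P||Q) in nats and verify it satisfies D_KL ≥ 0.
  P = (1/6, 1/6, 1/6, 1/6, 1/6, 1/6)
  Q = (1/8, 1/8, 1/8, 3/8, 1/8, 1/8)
0.1046 nats

KL divergence satisfies the Gibbs inequality: D_KL(P||Q) ≥ 0 for all distributions P, Q.

D_KL(P||Q) = Σ p(x) log(p(x)/q(x))
Term by term:
  x=0: 1/6 × log_e[(1/6)/(1/8)] = 0.0479
  x=1: 1/6 × log_e[(1/6)/(1/8)] = 0.0479
  x=2: 1/6 × log_e[(1/6)/(1/8)] = 0.0479
  x=3: 1/6 × log_e[(1/6)/(3/8)] = -0.1352
  x=4: 1/6 × log_e[(1/6)/(1/8)] = 0.0479
  x=5: 1/6 × log_e[(1/6)/(1/8)] = 0.0479
D_KL(P||Q) = 0.1046 nats

D_KL(P||Q) = 0.1046 ≥ 0 ✓

This non-negativity is a fundamental property: relative entropy cannot be negative because it measures how different Q is from P.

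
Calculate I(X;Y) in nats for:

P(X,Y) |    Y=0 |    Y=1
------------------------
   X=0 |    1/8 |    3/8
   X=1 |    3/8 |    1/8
0.1308 nats

Mutual information: I(X;Y) = H(X) + H(Y) - H(X,Y)

Marginals:
P(X) = (1/2, 1/2), H(X) = 0.6931 nats
P(Y) = (1/2, 1/2), H(Y) = 0.6931 nats

Joint entropy: H(X,Y) = 1.2555 nats

I(X;Y) = 0.6931 + 0.6931 - 1.2555 = 0.1308 nats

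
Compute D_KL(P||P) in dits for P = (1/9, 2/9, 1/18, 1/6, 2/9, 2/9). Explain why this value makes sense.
0.0000 dits

KL divergence satisfies the Gibbs inequality: D_KL(P||Q) ≥ 0 for all distributions P, Q.

D_KL(P||Q) = Σ p(x) log(p(x)/q(x))
Each term is p(x) × log_10(p(x)/p(x)) = p(x) × log_10(1) = 0, so the sum is 0.
D_KL(P||Q) = 0.0000 dits

When P = Q, the KL divergence is exactly 0, as there is no 'divergence' between identical distributions.

This non-negativity is a fundamental property: relative entropy cannot be negative because it measures how different Q is from P.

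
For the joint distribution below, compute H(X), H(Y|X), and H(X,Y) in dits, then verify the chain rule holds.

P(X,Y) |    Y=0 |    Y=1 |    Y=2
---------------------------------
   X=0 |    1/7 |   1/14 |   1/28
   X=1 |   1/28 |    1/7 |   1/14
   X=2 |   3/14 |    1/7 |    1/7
H(X,Y) = 0.8934, H(X) = 0.4515, H(Y|X) = 0.4418 (all in dits)

Chain rule: H(X,Y) = H(X) + H(Y|X)

Left side — joint entropy directly:
H(X,Y) = -Σ p(x,y) log p(x,y) = 0.8934 dits

Right side — compute H(Y|X) from the conditional distributions:
P(X) = (1/4, 1/4, 1/2), so H(X) = 0.4515 dits
H(Y|X) = Σ_x P(X=x) · H(Y|X=x):
  P(Y|X=0) = (4/7, 2/7, 1/7), H(Y|X=0) = 0.4151, weight P(X=0) = 1/4
  P(Y|X=1) = (1/7, 4/7, 2/7), H(Y|X=1) = 0.4151, weight P(X=1) = 1/4
  P(Y|X=2) = (3/7, 2/7, 2/7), H(Y|X=2) = 0.4686, weight P(X=2) = 1/2
H(Y|X) = 0.4418 dits

H(X) + H(Y|X) = 0.4515 + 0.4418 = 0.8934 dits

Both sides equal 0.8934 dits. ✓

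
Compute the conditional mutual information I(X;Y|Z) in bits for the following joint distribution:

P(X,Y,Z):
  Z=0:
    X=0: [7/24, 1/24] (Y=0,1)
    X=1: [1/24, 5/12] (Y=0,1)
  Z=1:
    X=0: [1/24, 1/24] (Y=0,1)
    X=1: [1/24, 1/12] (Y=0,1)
0.3989 bits

Conditional mutual information: I(X;Y|Z) = H(X|Z) + H(Y|Z) - H(X,Y|Z)

H(Z) = 0.7383
H(X,Z) = 1.7179 → H(X|Z) = 0.9797
H(Y,Z) = 1.7179 → H(Y|Z) = 0.9797
H(X,Y,Z) = 2.2987 → H(X,Y|Z) = 1.5604

I(X;Y|Z) = 0.9797 + 0.9797 - 1.5604 = 0.3989 bits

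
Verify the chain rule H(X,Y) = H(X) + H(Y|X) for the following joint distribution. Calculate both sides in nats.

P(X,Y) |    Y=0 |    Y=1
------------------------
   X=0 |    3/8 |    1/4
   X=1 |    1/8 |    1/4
H(X,Y) = 1.3209, H(X) = 0.6616, H(Y|X) = 0.6593 (all in nats)

Chain rule: H(X,Y) = H(X) + H(Y|X)

Left side — joint entropy directly:
H(X,Y) = -Σ p(x,y) log p(x,y) = 1.3209 nats

Right side — compute H(Y|X) from the conditional distributions:
P(X) = (5/8, 3/8), so H(X) = 0.6616 nats
H(Y|X) = Σ_x P(X=x) · H(Y|X=x):
  P(Y|X=0) = (3/5, 2/5), H(Y|X=0) = 0.6730, weight P(X=0) = 5/8
  P(Y|X=1) = (1/3, 2/3), H(Y|X=1) = 0.6365, weight P(X=1) = 3/8
H(Y|X) = 0.6593 nats

H(X) + H(Y|X) = 0.6616 + 0.6593 = 1.3209 nats

Both sides equal 1.3209 nats. ✓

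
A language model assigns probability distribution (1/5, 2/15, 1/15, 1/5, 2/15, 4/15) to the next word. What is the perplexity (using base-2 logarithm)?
5.5516

Perplexity is 2^H (or exp(H) for natural log).

First, H = -Σ p log p = 2.4729 bits
Perplexity = 2^2.4729 = 5.5516

Interpretation: The model's uncertainty is equivalent to choosing uniformly among 5.6 options.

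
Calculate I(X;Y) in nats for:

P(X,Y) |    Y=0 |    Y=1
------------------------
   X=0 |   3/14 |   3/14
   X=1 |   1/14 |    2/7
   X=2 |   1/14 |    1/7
0.0396 nats

Mutual information: I(X;Y) = H(X) + H(Y) - H(X,Y)

Marginals:
P(X) = (3/7, 5/14, 3/14), H(X) = 1.0609 nats
P(Y) = (5/14, 9/14), H(Y) = 0.6518 nats

Joint entropy: H(X,Y) = 1.6731 nats

I(X;Y) = 1.0609 + 0.6518 - 1.6731 = 0.0396 nats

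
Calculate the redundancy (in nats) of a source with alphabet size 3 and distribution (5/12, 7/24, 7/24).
0.0151 nats

Redundancy measures how far a source is from maximum entropy:
R = H_max - H(X)

Maximum entropy for 3 symbols: H_max = log_e(3) = 1.0986 nats
Actual entropy: H(X) = 1.0835 nats
Redundancy: R = 1.0986 - 1.0835 = 0.0151 nats

This redundancy represents potential for compression: the source could be compressed by 0.0151 nats per symbol.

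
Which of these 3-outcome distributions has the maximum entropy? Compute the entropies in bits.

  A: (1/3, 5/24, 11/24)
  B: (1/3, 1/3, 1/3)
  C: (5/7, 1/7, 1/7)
B

For a discrete distribution over n outcomes, entropy is maximized by the uniform distribution.

Computing entropies:
H(A) = 1.5157 bits
H(B) = 1.5850 bits
H(C) = 1.1488 bits

The uniform distribution (where all probabilities equal 1/3) achieves the maximum entropy of log_2(3) = 1.5850 bits.

Distribution B has the highest entropy.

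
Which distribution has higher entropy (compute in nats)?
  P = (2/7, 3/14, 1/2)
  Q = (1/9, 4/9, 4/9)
P

Computing entropies in nats:
H(P) = 1.0346
H(Q) = 0.9650

Distribution P has higher entropy.

Intuition: The distribution closer to uniform (more spread out) has higher entropy.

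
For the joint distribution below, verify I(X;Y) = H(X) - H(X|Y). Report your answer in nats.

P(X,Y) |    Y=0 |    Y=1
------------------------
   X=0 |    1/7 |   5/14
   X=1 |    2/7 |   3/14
I(X;Y) = 0.0423 nats

Mutual information has multiple equivalent forms:
- I(X;Y) = H(X) - H(X|Y)
- I(X;Y) = H(Y) - H(Y|X)
- I(X;Y) = H(X) + H(Y) - H(X,Y)

Computing all quantities:
H(X) = 0.6931, H(Y) = 0.6829, H(X,Y) = 1.3337
H(X|Y) = 0.6508, H(Y|X) = 0.6406

Verification:
H(X) - H(X|Y) = 0.6931 - 0.6508 = 0.0423
H(Y) - H(Y|X) = 0.6829 - 0.6406 = 0.0423
H(X) + H(Y) - H(X,Y) = 0.6931 + 0.6829 - 1.3337 = 0.0423

All forms give I(X;Y) = 0.0423 nats. ✓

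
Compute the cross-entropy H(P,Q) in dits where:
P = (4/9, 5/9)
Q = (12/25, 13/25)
0.2994 dits

Cross-entropy: H(P,Q) = -Σ p(x) log q(x)

Alternatively: H(P,Q) = H(P) + D_KL(P||Q)
H(P) = 0.2983 dits
D_KL(P||Q) = 0.0011 dits

H(P,Q) = 0.2983 + 0.0011 = 0.2994 dits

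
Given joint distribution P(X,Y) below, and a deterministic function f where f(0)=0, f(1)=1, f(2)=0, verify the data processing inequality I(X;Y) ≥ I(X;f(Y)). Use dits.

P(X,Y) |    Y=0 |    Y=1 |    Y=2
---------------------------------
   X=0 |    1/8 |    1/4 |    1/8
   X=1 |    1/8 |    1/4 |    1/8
I(X;Y) = 0.0000, I(X;f(Y)) = 0.0000, inequality holds: 0.0000 ≥ 0.0000

Data Processing Inequality: For any Markov chain X → Y → Z, we have I(X;Y) ≥ I(X;Z).

Here Z = f(Y) is a deterministic function of Y, forming X → Y → Z.

Original I(X;Y) = 0.0000 dits

After applying f:
P(X,Z) where Z=f(Y):
- P(X,Z=0) = P(X,Y=0) + P(X,Y=2)
- P(X,Z=1) = P(X,Y=1)

I(X;Z) = I(X;f(Y)) = 0.0000 dits

Verification: 0.0000 ≥ 0.0000 ✓

Information cannot be created by processing; the function f can only lose information about X.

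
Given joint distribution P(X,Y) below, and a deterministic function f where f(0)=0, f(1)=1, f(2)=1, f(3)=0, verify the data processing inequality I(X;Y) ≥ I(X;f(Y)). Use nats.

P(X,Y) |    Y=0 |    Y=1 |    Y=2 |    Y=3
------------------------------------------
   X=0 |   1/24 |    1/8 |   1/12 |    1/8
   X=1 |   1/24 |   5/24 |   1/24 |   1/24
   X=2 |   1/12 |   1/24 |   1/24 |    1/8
I(X;Y) = 0.1026, I(X;f(Y)) = 0.0701, inequality holds: 0.1026 ≥ 0.0701

Data Processing Inequality: For any Markov chain X → Y → Z, we have I(X;Y) ≥ I(X;Z).

Here Z = f(Y) is a deterministic function of Y, forming X → Y → Z.

Original I(X;Y) = 0.1026 nats

After applying f:
P(X,Z) where Z=f(Y):
- P(X,Z=0) = P(X,Y=0) + P(X,Y=3)
- P(X,Z=1) = P(X,Y=1) + P(X,Y=2)

I(X;Z) = I(X;f(Y)) = 0.0701 nats

Verification: 0.1026 ≥ 0.0701 ✓

Information cannot be created by processing; the function f can only lose information about X.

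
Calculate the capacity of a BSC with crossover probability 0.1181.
0.4761 bits

For a binary symmetric channel (BSC) with error probability p:
Capacity C = 1 - H(p) bits per symbol

where H(p) = -p log₂(p) - (1-p) log₂(1-p) is the binary entropy function.

H(0.1181) = 0.5239 bits
C = 1 - 0.5239 = 0.4761 bits per symbol

This means we can reliably transmit up to 0.4761 bits of information per channel use.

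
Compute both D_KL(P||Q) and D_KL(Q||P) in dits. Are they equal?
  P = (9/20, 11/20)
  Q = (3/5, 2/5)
D_KL(P||Q) = 0.0198, D_KL(Q||P) = 0.0196

KL divergence is not symmetric: D_KL(P||Q) ≠ D_KL(Q||P) in general.

D_KL(P||Q) = 0.0198 dits
D_KL(Q||P) = 0.0196 dits

No, they are not equal!

This asymmetry is why KL divergence is not a true distance metric.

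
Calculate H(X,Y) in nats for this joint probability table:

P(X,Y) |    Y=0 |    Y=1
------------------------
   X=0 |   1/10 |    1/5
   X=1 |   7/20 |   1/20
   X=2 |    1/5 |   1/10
1.6215 nats

Joint entropy is H(X,Y) = -Σ_{x,y} p(x,y) log p(x,y).

Summing over all non-zero entries:
H(X,Y) = -[1/10·log_e(1/10) + 1/5·log_e(1/5) + 7/20·log_e(7/20) + 1/20·log_e(1/20) + 1/5·log_e(1/5) + 1/10·log_e(1/10)]
H(X,Y) = 1.6215 nats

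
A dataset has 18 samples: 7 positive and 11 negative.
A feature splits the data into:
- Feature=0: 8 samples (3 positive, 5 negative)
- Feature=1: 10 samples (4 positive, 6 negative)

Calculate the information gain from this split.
0.0005 bits

Information Gain = H(Y) - H(Y|Feature)

Before split:
P(positive) = 7/18 = 0.3889
H(Y) = 0.9641 bits

After split:
Feature=0: H = 0.9544 bits (weight = 8/18)
Feature=1: H = 0.9710 bits (weight = 10/18)
H(Y|Feature) = (8/18)×0.9544 + (10/18)×0.9710 = 0.9636 bits

Information Gain = 0.9641 - 0.9636 = 0.0005 bits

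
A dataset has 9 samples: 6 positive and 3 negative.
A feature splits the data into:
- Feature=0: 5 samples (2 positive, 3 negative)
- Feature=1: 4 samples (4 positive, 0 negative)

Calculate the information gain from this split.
0.3789 bits

Information Gain = H(Y) - H(Y|Feature)

Before split:
P(positive) = 6/9 = 0.6667
H(Y) = 0.9183 bits

After split:
Feature=0: H = 0.9710 bits (weight = 5/9)
Feature=1: H = 0.0000 bits (weight = 4/9)
H(Y|Feature) = (5/9)×0.9710 + (4/9)×0.0000 = 0.5394 bits

Information Gain = 0.9183 - 0.5394 = 0.3789 bits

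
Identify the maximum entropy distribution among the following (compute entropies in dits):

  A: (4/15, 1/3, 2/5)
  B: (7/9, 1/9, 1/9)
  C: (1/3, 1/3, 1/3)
C

For a discrete distribution over n outcomes, entropy is maximized by the uniform distribution.

Computing entropies:
H(A) = 0.4713 dits
H(B) = 0.2969 dits
H(C) = 0.4771 dits

The uniform distribution (where all probabilities equal 1/3) achieves the maximum entropy of log_10(3) = 0.4771 dits.

Distribution C has the highest entropy.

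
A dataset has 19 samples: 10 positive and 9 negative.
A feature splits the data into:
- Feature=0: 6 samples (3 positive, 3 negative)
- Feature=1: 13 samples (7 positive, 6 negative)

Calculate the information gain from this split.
0.0009 bits

Information Gain = H(Y) - H(Y|Feature)

Before split:
P(positive) = 10/19 = 0.5263
H(Y) = 0.9980 bits

After split:
Feature=0: H = 1.0000 bits (weight = 6/19)
Feature=1: H = 0.9957 bits (weight = 13/19)
H(Y|Feature) = (6/19)×1.0000 + (13/19)×0.9957 = 0.9971 bits

Information Gain = 0.9980 - 0.9971 = 0.0009 bits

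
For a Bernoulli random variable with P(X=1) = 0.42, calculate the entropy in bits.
0.9815 bits

The binary entropy function is:
H(p) = -p log(p) - (1-p) log(1-p)

H(0.42) = -0.42 × log_2(0.42) - 0.58 × log_2(0.58)
H(0.42) = 0.9815 bits

Note: Binary entropy is maximized at p=0.5 (H=1 bit) and minimized at p=0 or p=1 (H=0).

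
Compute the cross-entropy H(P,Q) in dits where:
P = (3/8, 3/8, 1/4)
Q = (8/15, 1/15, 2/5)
0.6429 dits

Cross-entropy: H(P,Q) = -Σ p(x) log q(x)

Alternatively: H(P,Q) = H(P) + D_KL(P||Q)
H(P) = 0.4700 dits
D_KL(P||Q) = 0.1729 dits

H(P,Q) = 0.4700 + 0.1729 = 0.6429 dits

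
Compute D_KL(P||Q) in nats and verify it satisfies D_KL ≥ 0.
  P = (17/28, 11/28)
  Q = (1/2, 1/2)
0.0231 nats

KL divergence satisfies the Gibbs inequality: D_KL(P||Q) ≥ 0 for all distributions P, Q.

D_KL(P||Q) = Σ p(x) log(p(x)/q(x))
Term by term:
  x=0: 17/28 × log_e[(17/28)/(1/2)] = 0.1179
  x=1: 11/28 × log_e[(11/28)/(1/2)] = -0.0947
D_KL(P||Q) = 0.0231 nats

D_KL(P||Q) = 0.0231 ≥ 0 ✓

This non-negativity is a fundamental property: relative entropy cannot be negative because it measures how different Q is from P.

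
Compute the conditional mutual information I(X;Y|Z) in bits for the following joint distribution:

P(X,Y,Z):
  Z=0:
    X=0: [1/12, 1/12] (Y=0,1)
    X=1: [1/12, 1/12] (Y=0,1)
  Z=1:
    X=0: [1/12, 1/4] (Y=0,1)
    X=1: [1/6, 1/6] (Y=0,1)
0.0325 bits

Conditional mutual information: I(X;Y|Z) = H(X|Z) + H(Y|Z) - H(X,Y|Z)

H(Z) = 0.9183
H(X,Z) = 1.9183 → H(X|Z) = 1.0000
H(Y,Z) = 1.8879 → H(Y|Z) = 0.9696
H(X,Y,Z) = 2.8554 → H(X,Y|Z) = 1.9371

I(X;Y|Z) = 1.0000 + 0.9696 - 1.9371 = 0.0325 bits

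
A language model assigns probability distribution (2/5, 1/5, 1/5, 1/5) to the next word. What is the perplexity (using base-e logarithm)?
3.7893

Perplexity is e^H (or exp(H) for natural log).

First, H = -Σ p log p = 1.3322 nats
Perplexity = e^1.3322 = 3.7893

Interpretation: The model's uncertainty is equivalent to choosing uniformly among 3.8 options.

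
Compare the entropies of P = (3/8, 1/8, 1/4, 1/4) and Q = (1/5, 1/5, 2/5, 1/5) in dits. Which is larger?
Q

Computing entropies in dits:
H(P) = 0.5737
H(Q) = 0.5786

Distribution Q has higher entropy.

Intuition: The distribution closer to uniform (more spread out) has higher entropy.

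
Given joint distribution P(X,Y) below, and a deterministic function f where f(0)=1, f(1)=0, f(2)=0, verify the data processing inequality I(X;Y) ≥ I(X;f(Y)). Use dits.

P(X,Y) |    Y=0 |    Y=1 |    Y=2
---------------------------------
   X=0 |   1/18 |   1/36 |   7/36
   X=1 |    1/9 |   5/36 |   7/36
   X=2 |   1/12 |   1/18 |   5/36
I(X;Y) = 0.0143, I(X;f(Y)) = 0.0016, inequality holds: 0.0143 ≥ 0.0016

Data Processing Inequality: For any Markov chain X → Y → Z, we have I(X;Y) ≥ I(X;Z).

Here Z = f(Y) is a deterministic function of Y, forming X → Y → Z.

Original I(X;Y) = 0.0143 dits

After applying f:
P(X,Z) where Z=f(Y):
- P(X,Z=0) = P(X,Y=1) + P(X,Y=2)
- P(X,Z=1) = P(X,Y=0)

I(X;Z) = I(X;f(Y)) = 0.0016 dits

Verification: 0.0143 ≥ 0.0016 ✓

Information cannot be created by processing; the function f can only lose information about X.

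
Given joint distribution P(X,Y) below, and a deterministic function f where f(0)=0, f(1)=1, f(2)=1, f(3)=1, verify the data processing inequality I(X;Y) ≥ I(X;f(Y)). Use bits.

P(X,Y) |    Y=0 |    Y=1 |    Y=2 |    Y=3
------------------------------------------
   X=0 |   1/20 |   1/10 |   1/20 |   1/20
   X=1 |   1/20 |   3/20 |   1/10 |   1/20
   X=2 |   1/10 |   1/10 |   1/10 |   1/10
I(X;Y) = 0.0336, I(X;f(Y)) = 0.0098, inequality holds: 0.0336 ≥ 0.0098

Data Processing Inequality: For any Markov chain X → Y → Z, we have I(X;Y) ≥ I(X;Z).

Here Z = f(Y) is a deterministic function of Y, forming X → Y → Z.

Original I(X;Y) = 0.0336 bits

After applying f:
P(X,Z) where Z=f(Y):
- P(X,Z=0) = P(X,Y=0)
- P(X,Z=1) = P(X,Y=1) + P(X,Y=2) + P(X,Y=3)

I(X;Z) = I(X;f(Y)) = 0.0098 bits

Verification: 0.0336 ≥ 0.0098 ✓

Information cannot be created by processing; the function f can only lose information about X.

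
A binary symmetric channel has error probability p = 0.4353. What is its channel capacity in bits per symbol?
0.0121 bits

For a binary symmetric channel (BSC) with error probability p:
Capacity C = 1 - H(p) bits per symbol

where H(p) = -p log₂(p) - (1-p) log₂(1-p) is the binary entropy function.

H(0.4353) = 0.9879 bits
C = 1 - 0.9879 = 0.0121 bits per symbol

This means we can reliably transmit up to 0.0121 bits of information per channel use.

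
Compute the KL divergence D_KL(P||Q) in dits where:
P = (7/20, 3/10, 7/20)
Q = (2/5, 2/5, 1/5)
0.0273 dits

KL divergence: D_KL(P||Q) = Σ p(x) log(p(x)/q(x))

Computing term by term:
  x=0: 7/20 × log_10[(7/20)/(2/5)] = 7/20 × -0.0580 = -0.0203
  x=1: 3/10 × log_10[(3/10)/(2/5)] = 3/10 × -0.1249 = -0.0375
  x=2: 7/20 × log_10[(7/20)/(1/5)] = 7/20 × 0.2430 = 0.0851

D_KL(P||Q) = 0.0273 dits

Note: KL divergence is always non-negative and equals 0 iff P = Q.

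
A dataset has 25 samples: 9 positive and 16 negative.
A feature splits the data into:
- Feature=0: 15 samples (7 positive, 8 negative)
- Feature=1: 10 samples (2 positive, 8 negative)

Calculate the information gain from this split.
0.0558 bits

Information Gain = H(Y) - H(Y|Feature)

Before split:
P(positive) = 9/25 = 0.3600
H(Y) = 0.9427 bits

After split:
Feature=0: H = 0.9968 bits (weight = 15/25)
Feature=1: H = 0.7219 bits (weight = 10/25)
H(Y|Feature) = (15/25)×0.9968 + (10/25)×0.7219 = 0.8868 bits

Information Gain = 0.9427 - 0.8868 = 0.0558 bits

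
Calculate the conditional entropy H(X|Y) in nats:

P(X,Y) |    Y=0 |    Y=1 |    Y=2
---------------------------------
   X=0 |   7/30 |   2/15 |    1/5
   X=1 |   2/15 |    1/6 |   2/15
0.6708 nats

Using the chain rule: H(X|Y) = H(X,Y) - H(Y)

First, compute H(X,Y) = 1.7660 nats

Marginal P(Y) = (11/30, 3/10, 1/3)
H(Y) = 1.0953 nats

H(X|Y) = H(X,Y) - H(Y) = 1.7660 - 1.0953 = 0.6708 nats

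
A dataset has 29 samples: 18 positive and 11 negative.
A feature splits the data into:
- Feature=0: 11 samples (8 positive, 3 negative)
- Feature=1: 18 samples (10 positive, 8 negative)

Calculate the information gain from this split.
0.0218 bits

Information Gain = H(Y) - H(Y|Feature)

Before split:
P(positive) = 18/29 = 0.6207
H(Y) = 0.9576 bits

After split:
Feature=0: H = 0.8454 bits (weight = 11/29)
Feature=1: H = 0.9911 bits (weight = 18/29)
H(Y|Feature) = (11/29)×0.8454 + (18/29)×0.9911 = 0.9358 bits

Information Gain = 0.9576 - 0.9358 = 0.0218 bits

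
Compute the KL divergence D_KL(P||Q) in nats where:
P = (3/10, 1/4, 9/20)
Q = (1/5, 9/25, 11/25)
0.0406 nats

KL divergence: D_KL(P||Q) = Σ p(x) log(p(x)/q(x))

Computing term by term:
  x=0: 3/10 × log_e[(3/10)/(1/5)] = 3/10 × 0.4055 = 0.1216
  x=1: 1/4 × log_e[(1/4)/(9/25)] = 1/4 × -0.3646 = -0.0912
  x=2: 9/20 × log_e[(9/20)/(11/25)] = 9/20 × 0.0225 = 0.0101

D_KL(P||Q) = 0.0406 nats

Note: KL divergence is always non-negative and equals 0 iff P = Q.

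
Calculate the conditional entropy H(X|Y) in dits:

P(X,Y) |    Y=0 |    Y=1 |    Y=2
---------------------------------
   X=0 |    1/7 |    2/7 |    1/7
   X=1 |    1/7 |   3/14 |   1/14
0.2935 dits

Using the chain rule: H(X|Y) = H(X,Y) - H(Y)

First, compute H(X,Y) = 0.7429 dits

Marginal P(Y) = (2/7, 1/2, 3/14)
H(Y) = 0.4493 dits

H(X|Y) = H(X,Y) - H(Y) = 0.7429 - 0.4493 = 0.2935 dits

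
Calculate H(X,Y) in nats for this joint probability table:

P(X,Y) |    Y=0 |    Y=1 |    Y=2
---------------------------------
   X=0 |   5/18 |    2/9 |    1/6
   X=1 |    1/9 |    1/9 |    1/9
1.7211 nats

Joint entropy is H(X,Y) = -Σ_{x,y} p(x,y) log p(x,y).

Summing over all non-zero entries:
H(X,Y) = -[5/18·log_e(5/18) + 2/9·log_e(2/9) + 1/6·log_e(1/6) + 1/9·log_e(1/9) + 1/9·log_e(1/9) + 1/9·log_e(1/9)]
H(X,Y) = 1.7211 nats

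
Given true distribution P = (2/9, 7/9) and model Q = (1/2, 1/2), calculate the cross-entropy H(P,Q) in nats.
0.6931 nats

Cross-entropy: H(P,Q) = -Σ p(x) log q(x)

Alternatively: H(P,Q) = H(P) + D_KL(P||Q)
H(P) = 0.5297 nats
D_KL(P||Q) = 0.1634 nats

H(P,Q) = 0.5297 + 0.1634 = 0.6931 nats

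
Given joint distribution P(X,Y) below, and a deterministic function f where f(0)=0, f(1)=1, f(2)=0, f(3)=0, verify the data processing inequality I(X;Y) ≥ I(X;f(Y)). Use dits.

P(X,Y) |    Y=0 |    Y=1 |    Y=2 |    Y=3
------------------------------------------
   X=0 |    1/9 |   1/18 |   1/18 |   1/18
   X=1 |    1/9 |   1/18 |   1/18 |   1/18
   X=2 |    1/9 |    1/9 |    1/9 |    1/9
I(X;Y) = 0.0055, I(X;f(Y)) = 0.0008, inequality holds: 0.0055 ≥ 0.0008

Data Processing Inequality: For any Markov chain X → Y → Z, we have I(X;Y) ≥ I(X;Z).

Here Z = f(Y) is a deterministic function of Y, forming X → Y → Z.

Original I(X;Y) = 0.0055 dits

After applying f:
P(X,Z) where Z=f(Y):
- P(X,Z=0) = P(X,Y=0) + P(X,Y=2) + P(X,Y=3)
- P(X,Z=1) = P(X,Y=1)

I(X;Z) = I(X;f(Y)) = 0.0008 dits

Verification: 0.0055 ≥ 0.0008 ✓

Information cannot be created by processing; the function f can only lose information about X.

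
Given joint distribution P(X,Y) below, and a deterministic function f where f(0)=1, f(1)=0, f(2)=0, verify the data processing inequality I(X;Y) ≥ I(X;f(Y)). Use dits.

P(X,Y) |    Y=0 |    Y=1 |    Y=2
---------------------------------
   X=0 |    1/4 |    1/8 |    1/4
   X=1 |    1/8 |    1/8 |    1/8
I(X;Y) = 0.0047, I(X;f(Y)) = 0.0010, inequality holds: 0.0047 ≥ 0.0010

Data Processing Inequality: For any Markov chain X → Y → Z, we have I(X;Y) ≥ I(X;Z).

Here Z = f(Y) is a deterministic function of Y, forming X → Y → Z.

Original I(X;Y) = 0.0047 dits

After applying f:
P(X,Z) where Z=f(Y):
- P(X,Z=0) = P(X,Y=1) + P(X,Y=2)
- P(X,Z=1) = P(X,Y=0)

I(X;Z) = I(X;f(Y)) = 0.0010 dits

Verification: 0.0047 ≥ 0.0010 ✓

Information cannot be created by processing; the function f can only lose information about X.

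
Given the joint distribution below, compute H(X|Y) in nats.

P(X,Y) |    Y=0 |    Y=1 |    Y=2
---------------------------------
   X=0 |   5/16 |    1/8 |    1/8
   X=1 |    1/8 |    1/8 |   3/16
0.6453 nats

Using the chain rule: H(X|Y) = H(X,Y) - H(Y)

First, compute H(X,Y) = 1.7171 nats

Marginal P(Y) = (7/16, 1/4, 5/16)
H(Y) = 1.0717 nats

H(X|Y) = H(X,Y) - H(Y) = 1.7171 - 1.0717 = 0.6453 nats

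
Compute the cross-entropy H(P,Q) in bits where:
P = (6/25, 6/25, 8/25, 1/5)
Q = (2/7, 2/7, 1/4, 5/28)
2.0046 bits

Cross-entropy: H(P,Q) = -Σ p(x) log q(x)

Alternatively: H(P,Q) = H(P) + D_KL(P||Q)
H(P) = 1.9787 bits
D_KL(P||Q) = 0.0259 bits

H(P,Q) = 1.9787 + 0.0259 = 2.0046 bits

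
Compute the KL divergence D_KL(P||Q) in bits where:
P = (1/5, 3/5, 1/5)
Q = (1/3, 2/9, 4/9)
0.4820 bits

KL divergence: D_KL(P||Q) = Σ p(x) log(p(x)/q(x))

Computing term by term:
  x=0: 1/5 × log_2[(1/5)/(1/3)] = 1/5 × -0.7370 = -0.1474
  x=1: 3/5 × log_2[(3/5)/(2/9)] = 3/5 × 1.4330 = 0.8598
  x=2: 1/5 × log_2[(1/5)/(4/9)] = 1/5 × -1.1520 = -0.2304

D_KL(P||Q) = 0.4820 bits

Note: KL divergence is always non-negative and equals 0 iff P = Q.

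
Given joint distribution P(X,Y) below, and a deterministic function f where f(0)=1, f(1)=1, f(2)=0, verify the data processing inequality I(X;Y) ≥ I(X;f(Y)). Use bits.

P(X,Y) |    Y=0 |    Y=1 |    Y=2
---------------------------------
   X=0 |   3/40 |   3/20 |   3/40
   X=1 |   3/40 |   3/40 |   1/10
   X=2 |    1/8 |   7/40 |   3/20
I(X;Y) = 0.0180, I(X;f(Y)) = 0.0104, inequality holds: 0.0180 ≥ 0.0104

Data Processing Inequality: For any Markov chain X → Y → Z, we have I(X;Y) ≥ I(X;Z).

Here Z = f(Y) is a deterministic function of Y, forming X → Y → Z.

Original I(X;Y) = 0.0180 bits

After applying f:
P(X,Z) where Z=f(Y):
- P(X,Z=0) = P(X,Y=2)
- P(X,Z=1) = P(X,Y=0) + P(X,Y=1)

I(X;Z) = I(X;f(Y)) = 0.0104 bits

Verification: 0.0180 ≥ 0.0104 ✓

Information cannot be created by processing; the function f can only lose information about X.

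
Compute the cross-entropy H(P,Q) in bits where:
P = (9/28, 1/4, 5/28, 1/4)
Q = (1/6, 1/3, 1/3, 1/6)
2.1564 bits

Cross-entropy: H(P,Q) = -Σ p(x) log q(x)

Alternatively: H(P,Q) = H(P) + D_KL(P||Q)
H(P) = 1.9701 bits
D_KL(P||Q) = 0.1862 bits

H(P,Q) = 1.9701 + 0.1862 = 2.1564 bits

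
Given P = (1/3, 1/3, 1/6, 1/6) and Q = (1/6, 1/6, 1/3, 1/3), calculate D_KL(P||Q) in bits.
0.3333 bits

KL divergence: D_KL(P||Q) = Σ p(x) log(p(x)/q(x))

Computing term by term:
  x=0: 1/3 × log_2[(1/3)/(1/6)] = 1/3 × 1.0000 = 0.3333
  x=1: 1/3 × log_2[(1/3)/(1/6)] = 1/3 × 1.0000 = 0.3333
  x=2: 1/6 × log_2[(1/6)/(1/3)] = 1/6 × -1.0000 = -0.1667
  x=3: 1/6 × log_2[(1/6)/(1/3)] = 1/6 × -1.0000 = -0.1667

D_KL(P||Q) = 0.3333 bits

Note: KL divergence is always non-negative and equals 0 iff P = Q.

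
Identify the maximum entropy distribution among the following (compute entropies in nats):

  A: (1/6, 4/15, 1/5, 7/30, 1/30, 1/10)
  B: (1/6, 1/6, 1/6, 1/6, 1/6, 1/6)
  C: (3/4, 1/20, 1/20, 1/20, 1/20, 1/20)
B

For a discrete distribution over n outcomes, entropy is maximized by the uniform distribution.

Computing entropies:
H(A) = 1.6562 nats
H(B) = 1.7918 nats
H(C) = 0.9647 nats

The uniform distribution (where all probabilities equal 1/6) achieves the maximum entropy of log_e(6) = 1.7918 nats.

Distribution B has the highest entropy.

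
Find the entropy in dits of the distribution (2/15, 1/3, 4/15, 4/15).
0.5819 dits

Shannon entropy is H(X) = -Σ p(x) log p(x).

For P = (2/15, 1/3, 4/15, 4/15):
H = -2/15 × log_10(2/15) -1/3 × log_10(1/3) -4/15 × log_10(4/15) -4/15 × log_10(4/15)
H = 0.5819 dits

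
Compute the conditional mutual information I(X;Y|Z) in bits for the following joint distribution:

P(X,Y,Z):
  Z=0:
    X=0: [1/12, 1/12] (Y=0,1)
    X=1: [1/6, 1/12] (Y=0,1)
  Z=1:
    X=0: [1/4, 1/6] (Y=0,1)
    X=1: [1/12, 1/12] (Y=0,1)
0.0118 bits

Conditional mutual information: I(X;Y|Z) = H(X|Z) + H(Y|Z) - H(X,Y|Z)

H(Z) = 0.9799
H(X,Z) = 1.8879 → H(X|Z) = 0.9080
H(Y,Z) = 1.9591 → H(Y|Z) = 0.9793
H(X,Y,Z) = 2.8554 → H(X,Y|Z) = 1.8755

I(X;Y|Z) = 0.9080 + 0.9793 - 1.8755 = 0.0118 bits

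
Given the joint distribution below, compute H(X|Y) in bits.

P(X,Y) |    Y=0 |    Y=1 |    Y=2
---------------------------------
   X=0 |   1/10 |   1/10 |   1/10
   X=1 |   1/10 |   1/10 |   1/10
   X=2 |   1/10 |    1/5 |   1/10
1.5510 bits

Using the chain rule: H(X|Y) = H(X,Y) - H(Y)

First, compute H(X,Y) = 3.1219 bits

Marginal P(Y) = (3/10, 2/5, 3/10)
H(Y) = 1.5710 bits

H(X|Y) = H(X,Y) - H(Y) = 3.1219 - 1.5710 = 1.5510 bits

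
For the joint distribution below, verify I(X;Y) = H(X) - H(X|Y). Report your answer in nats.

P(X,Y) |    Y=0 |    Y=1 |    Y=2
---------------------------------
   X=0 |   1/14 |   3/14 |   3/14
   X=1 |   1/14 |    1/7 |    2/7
I(X;Y) = 0.0123 nats

Mutual information has multiple equivalent forms:
- I(X;Y) = H(X) - H(X|Y)
- I(X;Y) = H(Y) - H(Y|X)
- I(X;Y) = H(X) + H(Y) - H(X,Y)

Computing all quantities:
H(X) = 0.6931, H(Y) = 0.9923, H(X,Y) = 1.6731
H(X|Y) = 0.6808, H(Y|X) = 0.9800

Verification:
H(X) - H(X|Y) = 0.6931 - 0.6808 = 0.0123
H(Y) - H(Y|X) = 0.9923 - 0.9800 = 0.0123
H(X) + H(Y) - H(X,Y) = 0.6931 + 0.9923 - 1.6731 = 0.0123

All forms give I(X;Y) = 0.0123 nats. ✓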